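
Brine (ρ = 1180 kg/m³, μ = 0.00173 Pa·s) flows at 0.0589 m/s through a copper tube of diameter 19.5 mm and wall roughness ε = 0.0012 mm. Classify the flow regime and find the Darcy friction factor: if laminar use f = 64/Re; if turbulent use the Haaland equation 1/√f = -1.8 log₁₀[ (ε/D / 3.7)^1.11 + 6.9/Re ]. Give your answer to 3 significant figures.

Re = ρVD/μ = 1180·0.0589·0.0195/0.00173 = 783.4.
Re < 2300 → laminar, so f = 64/Re = 0.08169 (roughness is irrelevant in laminar flow).

f ≈ 0.0817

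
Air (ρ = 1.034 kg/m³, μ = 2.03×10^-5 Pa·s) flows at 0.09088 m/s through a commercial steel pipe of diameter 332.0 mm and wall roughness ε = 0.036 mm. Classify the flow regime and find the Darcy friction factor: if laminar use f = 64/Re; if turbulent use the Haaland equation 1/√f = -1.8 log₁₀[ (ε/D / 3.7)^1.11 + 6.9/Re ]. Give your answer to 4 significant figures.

f ≈ 0.04164

Re = ρVD/μ = 1.034·0.09088·0.332/2.03e-05 = 1537.
Re < 2300 → laminar, so f = 64/Re = 0.04164 (roughness is irrelevant in laminar flow).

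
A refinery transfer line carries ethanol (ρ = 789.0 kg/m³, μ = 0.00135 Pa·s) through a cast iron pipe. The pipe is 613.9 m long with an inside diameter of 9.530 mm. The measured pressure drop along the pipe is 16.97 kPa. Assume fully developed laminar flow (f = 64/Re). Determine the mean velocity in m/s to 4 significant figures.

For laminar flow, f = 64/Re with Re = ρVD/μ, so Darcy-Weisbach reduces to ΔP = 32μLV/D². Solving for V: V = ΔP·D²/(32μL) = 1.697e+04·(0.00953)²/(32·0.00135·613.9) = 0.05811 m/s.
Check: Re = ρVD/μ = 789·0.05811·0.00953/0.00135 = 323.7 < 2300, so the laminar assumption holds.

V ≈ 0.05811 m/s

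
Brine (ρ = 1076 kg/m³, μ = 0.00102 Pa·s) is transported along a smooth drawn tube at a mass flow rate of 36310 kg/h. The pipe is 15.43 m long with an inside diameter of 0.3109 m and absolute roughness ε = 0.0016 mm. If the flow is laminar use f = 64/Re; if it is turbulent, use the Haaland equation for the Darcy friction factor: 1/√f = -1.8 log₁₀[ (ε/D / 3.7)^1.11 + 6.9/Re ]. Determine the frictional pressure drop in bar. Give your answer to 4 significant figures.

ΔP ≈ 8.851×10^-5 bar

ṁ = 36310 kg/h = 36310/3600 = 10.09 kg/s.
A = πD²/4 = π(0.3109)²/4 = 0.07592 m²; mean velocity V = ṁ/(ρA) = 10.09/(1076 · 0.07592) = 0.1235 m/s.
Reynolds number Re = ρVD/μ = 1076 · 0.1235 · 0.3109 / 0.00102 = 4.05e+04.
Re > 4000 → turbulent. Relative roughness ε/D = 1.6e-06/0.3109 = 5.15e-06. Haaland: 1/√f = -1.8 log₁₀[(5.15e-06/3.7)^1.11 + 6.9/4.05e+04] = -1.8 log₁₀[3.16e-07 + 0.00017] = 6.782, so f = 0.02174.
Darcy-Weisbach: ΔP = f(L/D)(ρV²/2) = 0.02174·(15.43/0.3109)·(1076·0.1235²/2) = 0.02174·49.63·8.202 = 8.851 Pa.
ΔP = 8.851 Pa = 8.851×10^-5 bar.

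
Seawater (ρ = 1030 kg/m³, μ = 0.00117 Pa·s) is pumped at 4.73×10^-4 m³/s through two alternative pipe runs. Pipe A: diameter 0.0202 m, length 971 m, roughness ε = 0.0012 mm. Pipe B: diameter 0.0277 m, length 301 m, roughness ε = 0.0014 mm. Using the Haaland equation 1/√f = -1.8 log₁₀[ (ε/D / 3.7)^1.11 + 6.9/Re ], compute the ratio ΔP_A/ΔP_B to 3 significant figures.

ΔP_A/ΔP_B ≈ 14.5

Pipe A: V = Q/A = 0.000473/0.0003205 = 1.476 m/s; Re = 2.625e+04; ε/D = 5.94e-05; Haaland → f = 0.02418; ΔP_A = f(L/D)(ρV²/2) = 1.304e+06 Pa.
Pipe B: V = Q/A = 0.000473/0.0006026 = 0.7849 m/s; Re = 1.914e+04; ε/D = 5.05e-05; Haaland → f = 0.02611; ΔP_B = f(L/D)(ρV²/2) = 9.001e+04 Pa.
ΔP_A/ΔP_B = 1.304e+06/9.001e+04 = 14.5.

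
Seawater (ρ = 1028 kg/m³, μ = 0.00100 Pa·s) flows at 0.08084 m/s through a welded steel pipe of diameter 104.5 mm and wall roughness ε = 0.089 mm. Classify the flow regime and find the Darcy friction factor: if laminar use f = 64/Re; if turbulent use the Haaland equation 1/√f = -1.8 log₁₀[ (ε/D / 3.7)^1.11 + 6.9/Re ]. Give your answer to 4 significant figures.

f ≈ 0.03312

Re = ρVD/μ = 1028·0.08084·0.1045/0.001 = 8684.
Re > 4000 → turbulent. ε/D = 8.9e-05/0.1045 = 0.000852; Haaland: 1/√f = -1.8 log₁₀[9.16e-05 + 0.000795] = 5.494, so f = 0.03312.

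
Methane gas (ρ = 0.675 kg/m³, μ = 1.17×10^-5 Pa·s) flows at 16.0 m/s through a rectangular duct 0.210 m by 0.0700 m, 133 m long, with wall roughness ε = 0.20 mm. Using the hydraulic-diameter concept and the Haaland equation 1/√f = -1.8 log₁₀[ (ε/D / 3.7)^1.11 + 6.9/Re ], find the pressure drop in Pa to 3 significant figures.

ΔP ≈ 2710 Pa

Hydraulic diameter D_h = 4A/P = 4·(0.21·0.07)/(2·(0.21+0.07)) = 0.0588/0.56 = 0.105 m.
Re = ρVD_h/μ = 0.675·16·0.105/1.17e-05 = 9.692e+04.
ε/D_h = 0.0002/0.105 = 0.0019; Haaland gives 1/√f = -1.8 log₁₀[0.000224+7.12e-05] = 6.354, so f = 0.02477.
ΔP = f(L/D_h)(ρV²/2) = 0.02477·133/0.105·86.4 = 2710 Pa.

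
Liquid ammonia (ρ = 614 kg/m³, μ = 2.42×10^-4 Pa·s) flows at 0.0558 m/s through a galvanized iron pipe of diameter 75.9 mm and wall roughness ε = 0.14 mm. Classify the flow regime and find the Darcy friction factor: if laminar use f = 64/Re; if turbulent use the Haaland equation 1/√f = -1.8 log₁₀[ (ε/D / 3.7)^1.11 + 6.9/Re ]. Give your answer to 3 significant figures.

Re = ρVD/μ = 614·0.0558·0.0759/0.000242 = 1.075e+04.
Re > 4000 → turbulent. ε/D = 0.00014/0.0759 = 0.00184; Haaland: 1/√f = -1.8 log₁₀[0.000216 + 0.000642] = 5.52, so f = 0.03282.

f ≈ 0.0328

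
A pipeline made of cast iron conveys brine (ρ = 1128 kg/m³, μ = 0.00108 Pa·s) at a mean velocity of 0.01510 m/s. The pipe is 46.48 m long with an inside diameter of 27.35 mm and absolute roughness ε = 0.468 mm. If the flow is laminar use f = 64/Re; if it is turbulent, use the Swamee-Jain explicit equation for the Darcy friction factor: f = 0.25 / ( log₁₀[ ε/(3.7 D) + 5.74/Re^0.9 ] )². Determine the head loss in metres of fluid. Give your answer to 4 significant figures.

h_f ≈ 0.002930 m

Reynolds number Re = ρVD/μ = 1128 · 0.0151 · 0.02735 / 0.00108 = 431.3.
Re < 2300 → laminar flow, so f = 64/Re = 64/431.3 = 0.1484 (the turbulent correlation is not needed).
Darcy-Weisbach: ΔP = f(L/D)(ρV²/2) = 0.1484·(46.48/0.02735)·(1128·0.0151²/2) = 0.1484·1699·0.1286 = 32.43 Pa.
Head loss h_f = ΔP/(ρg) = 32.43/(1128·9.81) = 0.002930 m.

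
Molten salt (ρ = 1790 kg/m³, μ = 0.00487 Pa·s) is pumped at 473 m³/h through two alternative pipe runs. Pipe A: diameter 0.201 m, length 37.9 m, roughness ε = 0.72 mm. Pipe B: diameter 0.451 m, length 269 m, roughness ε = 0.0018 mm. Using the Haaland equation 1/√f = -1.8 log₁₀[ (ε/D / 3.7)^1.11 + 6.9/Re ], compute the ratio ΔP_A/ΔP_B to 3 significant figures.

Pipe A: V = Q/A = 0.1314/0.03173 = 4.141 m/s; Re = 3.059e+05; ε/D = 0.00358; Haaland → f = 0.02793; ΔP_A = f(L/D)(ρV²/2) = 8.081e+04 Pa.
Pipe B: V = Q/A = 0.1314/0.1598 = 0.8225 m/s; Re = 1.363e+05; ε/D = 3.99e-06; Haaland → f = 0.01674; ΔP_B = f(L/D)(ρV²/2) = 6045 Pa.
ΔP_A/ΔP_B = 8.081e+04/6045 = 13.4.

ΔP_A/ΔP_B ≈ 13.4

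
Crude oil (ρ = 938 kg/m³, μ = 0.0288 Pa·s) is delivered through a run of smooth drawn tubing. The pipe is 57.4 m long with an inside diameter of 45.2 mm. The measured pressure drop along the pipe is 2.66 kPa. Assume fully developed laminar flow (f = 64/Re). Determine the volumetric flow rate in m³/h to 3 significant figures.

For laminar flow, f = 64/Re with Re = ρVD/μ, so Darcy-Weisbach reduces to ΔP = 32μLV/D². Solving for V: V = ΔP·D²/(32μL) = 2660·(0.0452)²/(32·0.0288·57.4) = 0.1027 m/s.
Check: Re = ρVD/μ = 938·0.1027·0.0452/0.0288 = 151.2 < 2300, so the laminar assumption holds.
Q = V·A = 0.1027·(π/4·0.0452²) = 0.0001648 m³/s = 0.593 m³/h.

Q ≈ 0.593 m³/h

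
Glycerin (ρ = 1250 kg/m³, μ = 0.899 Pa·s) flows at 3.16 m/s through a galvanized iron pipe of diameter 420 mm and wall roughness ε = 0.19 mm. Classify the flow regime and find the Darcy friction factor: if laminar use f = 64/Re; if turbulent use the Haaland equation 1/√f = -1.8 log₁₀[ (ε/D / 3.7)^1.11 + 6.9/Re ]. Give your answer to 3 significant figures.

Re = ρVD/μ = 1250·3.16·0.42/0.899 = 1845.
Re < 2300 → laminar, so f = 64/Re = 0.03468 (roughness is irrelevant in laminar flow).

f ≈ 0.0347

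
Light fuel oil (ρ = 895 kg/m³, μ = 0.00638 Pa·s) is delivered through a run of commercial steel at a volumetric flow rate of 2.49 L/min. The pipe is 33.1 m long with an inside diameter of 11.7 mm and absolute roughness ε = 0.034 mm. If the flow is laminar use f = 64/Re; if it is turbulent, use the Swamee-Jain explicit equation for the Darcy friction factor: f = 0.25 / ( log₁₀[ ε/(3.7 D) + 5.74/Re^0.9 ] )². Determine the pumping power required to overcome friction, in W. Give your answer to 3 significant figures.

P ≈ 0.791 W

Q = 2.49 L/min = 2.49/60000 = 4.15e-05 m³/s.
Cross-sectional area A = πD²/4 = π(0.0117)²/4 = 0.0001075 m²; mean velocity V = Q/A = 4.15e-05/0.0001075 = 0.386 m/s.
Reynolds number Re = ρVD/μ = 895 · 0.386 · 0.0117 / 0.00638 = 633.5.
Re < 2300 → laminar flow, so f = 64/Re = 64/633.5 = 0.101 (the turbulent correlation is not needed).
Darcy-Weisbach: ΔP = f(L/D)(ρV²/2) = 0.101·(33.1/0.0117)·(895·0.386²/2) = 0.101·2829·66.68 = 1.906e+04 Pa.
Pumping power P = QΔP = 4.15e-05·1.906e+04 = 0.7908 W = 0.791 W.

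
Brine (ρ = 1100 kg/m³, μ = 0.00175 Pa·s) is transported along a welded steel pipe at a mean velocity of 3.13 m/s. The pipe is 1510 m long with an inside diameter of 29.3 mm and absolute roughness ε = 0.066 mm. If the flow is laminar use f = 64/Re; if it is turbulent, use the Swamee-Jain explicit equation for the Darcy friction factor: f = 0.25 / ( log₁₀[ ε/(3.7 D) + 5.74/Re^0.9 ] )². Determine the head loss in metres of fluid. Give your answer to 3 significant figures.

h_f ≈ 695 m

Reynolds number Re = ρVD/μ = 1100 · 3.13 · 0.0293 / 0.00175 = 5.765e+04.
Re > 4000 → turbulent. Relative roughness ε/D = 6.6e-05/0.0293 = 0.00225. Swamee-Jain: f = 0.25/(log₁₀[0.00225/3.7 + 5.74/5.765e+04^0.9])² = 0.25/(log₁₀[0.000609 + 0.000298])² = 0.25/(-3.042)² = 0.02701.
Darcy-Weisbach: ΔP = f(L/D)(ρV²/2) = 0.02701·(1510/0.0293)·(1100·3.13²/2) = 0.02701·5.154e+04·5388 = 7.5e+06 Pa.
Head loss h_f = ΔP/(ρg) = 7.5e+06/(1100·9.81) = 695 m.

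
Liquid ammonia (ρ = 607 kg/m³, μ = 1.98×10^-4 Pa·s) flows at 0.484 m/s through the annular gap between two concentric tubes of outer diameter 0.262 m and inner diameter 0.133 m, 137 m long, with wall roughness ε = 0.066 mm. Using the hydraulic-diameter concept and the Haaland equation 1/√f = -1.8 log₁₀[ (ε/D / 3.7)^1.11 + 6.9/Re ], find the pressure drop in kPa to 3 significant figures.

ΔP ≈ 1.42 kPa

Hydraulic diameter D_h = 4A/P = D_o - D_i = 0.262 - 0.133 = 0.129 m.
Re = ρVD_h/μ = 607·0.484·0.129/0.000198 = 1.914e+05.
ε/D_h = 6.6e-05/0.129 = 0.000512; Haaland gives 1/√f = -1.8 log₁₀[5.2e-05+3.6e-05] = 7.299, so f = 0.01877.
ΔP = f(L/D_h)(ρV²/2) = 0.01877·137/0.129·71.1 = 1417 Pa.
ΔP = 1.42 kPa.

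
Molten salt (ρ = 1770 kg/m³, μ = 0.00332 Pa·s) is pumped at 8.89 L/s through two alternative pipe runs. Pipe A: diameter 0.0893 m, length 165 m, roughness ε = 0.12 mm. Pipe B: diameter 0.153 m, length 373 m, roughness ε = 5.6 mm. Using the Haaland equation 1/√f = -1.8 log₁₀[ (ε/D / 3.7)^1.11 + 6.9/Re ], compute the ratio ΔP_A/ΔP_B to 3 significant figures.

Pipe A: V = Q/A = 0.00889/0.006263 = 1.419 m/s; Re = 6.758e+04; ε/D = 0.00134; Haaland → f = 0.02388; ΔP_A = f(L/D)(ρV²/2) = 7.868e+04 Pa.
Pipe B: V = Q/A = 0.00889/0.01839 = 0.4835 m/s; Re = 3.944e+04; ε/D = 0.0366; Haaland → f = 0.06304; ΔP_B = f(L/D)(ρV²/2) = 3.18e+04 Pa.
ΔP_A/ΔP_B = 7.868e+04/3.18e+04 = 2.47.

ΔP_A/ΔP_B ≈ 2.47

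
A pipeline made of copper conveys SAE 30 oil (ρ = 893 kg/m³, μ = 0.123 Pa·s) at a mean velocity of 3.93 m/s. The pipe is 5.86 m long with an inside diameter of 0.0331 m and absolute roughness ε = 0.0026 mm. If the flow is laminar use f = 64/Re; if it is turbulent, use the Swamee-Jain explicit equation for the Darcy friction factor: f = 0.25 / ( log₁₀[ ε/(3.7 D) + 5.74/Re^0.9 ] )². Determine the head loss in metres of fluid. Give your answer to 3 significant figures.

h_f ≈ 9.44 m

Reynolds number Re = ρVD/μ = 893 · 3.93 · 0.0331 / 0.123 = 944.4.
Re < 2300 → laminar flow, so f = 64/Re = 64/944.4 = 0.06777 (the turbulent correlation is not needed).
Darcy-Weisbach: ΔP = f(L/D)(ρV²/2) = 0.06777·(5.86/0.0331)·(893·3.93²/2) = 0.06777·177·6896 = 8.273e+04 Pa.
Head loss h_f = ΔP/(ρg) = 8.273e+04/(893·9.81) = 9.44 m.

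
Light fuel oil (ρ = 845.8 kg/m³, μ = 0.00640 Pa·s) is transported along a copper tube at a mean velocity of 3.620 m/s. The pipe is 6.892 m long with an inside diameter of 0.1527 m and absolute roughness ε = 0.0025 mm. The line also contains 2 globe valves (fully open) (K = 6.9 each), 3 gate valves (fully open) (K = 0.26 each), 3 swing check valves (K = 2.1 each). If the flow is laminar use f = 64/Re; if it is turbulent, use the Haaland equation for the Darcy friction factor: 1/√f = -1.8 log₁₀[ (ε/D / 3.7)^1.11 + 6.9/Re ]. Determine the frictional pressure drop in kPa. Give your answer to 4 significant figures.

Reynolds number Re = ρVD/μ = 845.8 · 3.62 · 0.1527 / 0.0064 = 7.305e+04.
Re > 4000 → turbulent. Relative roughness ε/D = 2.5e-06/0.1527 = 1.64e-05. Haaland: 1/√f = -1.8 log₁₀[(1.64e-05/3.7)^1.11 + 6.9/7.305e+04] = -1.8 log₁₀[1.14e-06 + 9.45e-05] = 7.235, so f = 0.0191.
Total minor-loss coefficient ΣK = 2·6.9 + 3·0.26 + 3·2.1 = 20.9.
ΔP = [f·L/D + ΣK]·(ρV²/2) = [0.0191·6.892/0.1527 + 20.9]·(845.8·3.62²/2) = [0.8622 + 20.9]·5542 = 1.205e+05 Pa.
ΔP = 1.205e+05 Pa = 120.5 kPa.

ΔP ≈ 120.5 kPa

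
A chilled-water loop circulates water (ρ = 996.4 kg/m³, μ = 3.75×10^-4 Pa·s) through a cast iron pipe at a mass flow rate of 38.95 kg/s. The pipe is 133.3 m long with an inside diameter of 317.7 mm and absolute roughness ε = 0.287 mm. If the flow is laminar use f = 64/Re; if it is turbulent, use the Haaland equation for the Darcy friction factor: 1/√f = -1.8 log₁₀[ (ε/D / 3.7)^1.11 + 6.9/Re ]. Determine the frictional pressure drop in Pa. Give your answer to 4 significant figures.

A = πD²/4 = π(0.3177)²/4 = 0.07927 m²; mean velocity V = ṁ/(ρA) = 38.95/(996.4 · 0.07927) = 0.4931 m/s.
Reynolds number Re = ρVD/μ = 996.4 · 0.4931 · 0.3177 / 0.000375 = 4.163e+05.
Re > 4000 → turbulent. Relative roughness ε/D = 0.000287/0.3177 = 0.000903. Haaland: 1/√f = -1.8 log₁₀[(0.000903/3.7)^1.11 + 6.9/4.163e+05] = -1.8 log₁₀[9.78e-05 + 1.66e-05] = 7.095, so f = 0.01987.
Darcy-Weisbach: ΔP = f(L/D)(ρV²/2) = 0.01987·(133.3/0.3177)·(996.4·0.4931²/2) = 0.01987·419.6·121.1 = 1010 Pa.

ΔP ≈ 1010 Pa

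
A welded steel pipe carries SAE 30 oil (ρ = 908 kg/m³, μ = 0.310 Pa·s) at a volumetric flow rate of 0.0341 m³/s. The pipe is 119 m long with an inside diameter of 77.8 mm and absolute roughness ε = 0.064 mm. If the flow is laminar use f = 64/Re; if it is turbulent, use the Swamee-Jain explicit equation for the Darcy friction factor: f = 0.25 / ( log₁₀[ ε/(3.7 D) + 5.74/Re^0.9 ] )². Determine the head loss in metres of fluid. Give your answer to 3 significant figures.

h_f ≈ 157 m

Cross-sectional area A = πD²/4 = π(0.0778)²/4 = 0.004754 m²; mean velocity V = Q/A = 0.0341/0.004754 = 7.173 m/s.
Reynolds number Re = ρVD/μ = 908 · 7.173 · 0.0778 / 0.31 = 1635.
Re < 2300 → laminar flow, so f = 64/Re = 64/1635 = 0.03915 (the turbulent correlation is not needed).
Darcy-Weisbach: ΔP = f(L/D)(ρV²/2) = 0.03915·(119/0.0778)·(908·7.173²/2) = 0.03915·1530·2.336e+04 = 1.399e+06 Pa.
Head loss h_f = ΔP/(ρg) = 1.399e+06/(908·9.81) = 157 m.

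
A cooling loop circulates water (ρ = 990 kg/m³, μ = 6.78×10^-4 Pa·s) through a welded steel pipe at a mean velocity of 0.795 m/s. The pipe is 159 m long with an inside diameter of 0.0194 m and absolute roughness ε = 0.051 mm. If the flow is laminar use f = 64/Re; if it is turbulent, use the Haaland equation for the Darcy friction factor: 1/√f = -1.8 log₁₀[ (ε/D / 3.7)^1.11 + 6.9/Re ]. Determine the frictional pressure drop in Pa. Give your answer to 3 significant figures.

ΔP ≈ 77100 Pa

Reynolds number Re = ρVD/μ = 990 · 0.795 · 0.0194 / 0.000678 = 2.252e+04.
Re > 4000 → turbulent. Relative roughness ε/D = 5.1e-05/0.0194 = 0.00263. Haaland: 1/√f = -1.8 log₁₀[(0.00263/3.7)^1.11 + 6.9/2.252e+04] = -1.8 log₁₀[0.00032 + 0.000306] = 5.766, so f = 0.03008.
Darcy-Weisbach: ΔP = f(L/D)(ρV²/2) = 0.03008·(159/0.0194)·(990·0.795²/2) = 0.03008·8196·312.9 = 7.713e+04 Pa.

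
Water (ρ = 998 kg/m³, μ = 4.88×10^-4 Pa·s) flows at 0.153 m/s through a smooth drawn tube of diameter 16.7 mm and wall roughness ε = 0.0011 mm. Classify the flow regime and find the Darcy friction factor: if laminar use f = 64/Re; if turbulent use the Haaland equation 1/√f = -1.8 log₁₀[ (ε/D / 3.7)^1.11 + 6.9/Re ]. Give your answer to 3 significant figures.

f ≈ 0.0373

Re = ρVD/μ = 998·0.153·0.0167/0.000488 = 5225.
Re > 4000 → turbulent. ε/D = 1.1e-06/0.0167 = 6.59e-05; Haaland: 1/√f = -1.8 log₁₀[5.35e-06 + 0.00132] = 5.18, so f = 0.03728.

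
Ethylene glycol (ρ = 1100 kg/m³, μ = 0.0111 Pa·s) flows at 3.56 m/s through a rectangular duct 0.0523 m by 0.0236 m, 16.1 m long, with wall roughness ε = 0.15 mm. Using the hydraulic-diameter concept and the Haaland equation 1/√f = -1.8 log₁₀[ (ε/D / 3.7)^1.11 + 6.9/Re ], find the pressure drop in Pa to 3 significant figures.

Hydraulic diameter D_h = 4A/P = 4·(0.0523·0.0236)/(2·(0.0523+0.0236)) = 0.004937/0.1518 = 0.03252 m.
Re = ρVD_h/μ = 1100·3.56·0.03252/0.0111 = 1.147e+04.
ε/D_h = 0.00015/0.03252 = 0.00461; Haaland gives 1/√f = -1.8 log₁₀[0.000597+0.000601] = 5.258, so f = 0.03617.
ΔP = f(L/D_h)(ρV²/2) = 0.03617·16.1/0.03252·6970 = 1.248e+05 Pa.

ΔP ≈ 125000 Pa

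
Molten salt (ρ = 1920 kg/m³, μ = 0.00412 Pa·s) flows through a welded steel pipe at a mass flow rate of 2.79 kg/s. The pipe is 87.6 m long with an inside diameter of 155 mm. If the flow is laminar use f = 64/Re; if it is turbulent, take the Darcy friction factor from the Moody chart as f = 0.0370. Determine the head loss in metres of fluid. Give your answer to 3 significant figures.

A = πD²/4 = π(0.155)²/4 = 0.01887 m²; mean velocity V = ṁ/(ρA) = 2.79/(1920 · 0.01887) = 0.07701 m/s.
Reynolds number Re = ρVD/μ = 1920 · 0.07701 · 0.155 / 0.00412 = 5563.
Re > 4000 → turbulent; use the Moody-chart value f = 0.0370.
Darcy-Weisbach: ΔP = f(L/D)(ρV²/2) = 0.037·(87.6/0.155)·(1920·0.07701²/2) = 0.037·565.2·5.693 = 119.1 Pa.
Head loss h_f = ΔP/(ρg) = 119.1/(1920·9.81) = 0.00632 m.

h_f ≈ 0.00632 m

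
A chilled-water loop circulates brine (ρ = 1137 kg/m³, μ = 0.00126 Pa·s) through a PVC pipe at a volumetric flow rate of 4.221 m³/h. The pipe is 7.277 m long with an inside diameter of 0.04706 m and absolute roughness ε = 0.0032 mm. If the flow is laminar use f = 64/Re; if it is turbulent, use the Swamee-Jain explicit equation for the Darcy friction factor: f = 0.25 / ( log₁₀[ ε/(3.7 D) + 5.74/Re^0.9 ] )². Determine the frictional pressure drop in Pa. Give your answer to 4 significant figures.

ΔP ≈ 952.4 Pa

Q = 4.221 m³/h = 4.221/3600 = 0.001172 m³/s.
Cross-sectional area A = πD²/4 = π(0.04706)²/4 = 0.001739 m²; mean velocity V = Q/A = 0.001172/0.001739 = 0.6741 m/s.
Reynolds number Re = ρVD/μ = 1137 · 0.6741 · 0.04706 / 0.00126 = 2.863e+04.
Re > 4000 → turbulent. Relative roughness ε/D = 3.2e-06/0.04706 = 6.8e-05. Swamee-Jain: f = 0.25/(log₁₀[6.8e-05/3.7 + 5.74/2.863e+04^0.9])² = 0.25/(log₁₀[1.84e-05 + 0.00056])² = 0.25/(-3.238)² = 0.02384.
Darcy-Weisbach: ΔP = f(L/D)(ρV²/2) = 0.02384·(7.277/0.04706)·(1137·0.6741²/2) = 0.02384·154.6·258.3 = 952.4 Pa.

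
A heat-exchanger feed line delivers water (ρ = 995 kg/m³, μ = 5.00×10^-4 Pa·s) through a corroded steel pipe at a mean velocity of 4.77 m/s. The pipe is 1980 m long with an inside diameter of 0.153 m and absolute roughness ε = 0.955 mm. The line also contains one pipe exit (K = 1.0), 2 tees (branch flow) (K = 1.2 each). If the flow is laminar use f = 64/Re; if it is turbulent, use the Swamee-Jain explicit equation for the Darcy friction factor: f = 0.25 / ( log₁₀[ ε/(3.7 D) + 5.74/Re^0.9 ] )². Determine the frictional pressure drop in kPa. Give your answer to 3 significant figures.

ΔP ≈ 4820 kPa

Reynolds number Re = ρVD/μ = 995 · 4.77 · 0.153 / 0.0005 = 1.452e+06.
Re > 4000 → turbulent. Relative roughness ε/D = 0.000955/0.153 = 0.00624. Swamee-Jain: f = 0.25/(log₁₀[0.00624/3.7 + 5.74/1.452e+06^0.9])² = 0.25/(log₁₀[0.00169 + 1.63e-05])² = 0.25/(-2.769)² = 0.03261.
Total minor-loss coefficient ΣK = 1·1 + 2·1.2 = 3.4.
ΔP = [f·L/D + ΣK]·(ρV²/2) = [0.03261·1980/0.153 + 3.4]·(995·4.77²/2) = [422 + 3.4]·1.132e+04 = 4.816e+06 Pa.
ΔP = 4.816e+06 Pa = 4820 kPa.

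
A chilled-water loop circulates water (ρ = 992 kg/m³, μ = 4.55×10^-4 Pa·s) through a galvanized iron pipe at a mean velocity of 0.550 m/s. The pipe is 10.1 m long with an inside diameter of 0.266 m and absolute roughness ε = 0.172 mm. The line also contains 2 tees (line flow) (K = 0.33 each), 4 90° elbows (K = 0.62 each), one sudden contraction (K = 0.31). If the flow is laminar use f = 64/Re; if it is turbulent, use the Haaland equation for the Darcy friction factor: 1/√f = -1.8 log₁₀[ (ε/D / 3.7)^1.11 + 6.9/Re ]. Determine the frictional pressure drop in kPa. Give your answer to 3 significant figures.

ΔP ≈ 0.625 kPa

Reynolds number Re = ρVD/μ = 992 · 0.55 · 0.266 / 0.000455 = 3.19e+05.
Re > 4000 → turbulent. Relative roughness ε/D = 0.000172/0.266 = 0.000647. Haaland: 1/√f = -1.8 log₁₀[(0.000647/3.7)^1.11 + 6.9/3.19e+05] = -1.8 log₁₀[6.75e-05 + 2.16e-05] = 7.29, so f = 0.01882.
Total minor-loss coefficient ΣK = 2·0.33 + 4·0.62 + 1·0.31 = 3.45.
ΔP = [f·L/D + ΣK]·(ρV²/2) = [0.01882·10.1/0.266 + 3.45]·(992·0.55²/2) = [0.7144 + 3.45]·150 = 624.8 Pa.
ΔP = 624.8 Pa = 0.625 kPa.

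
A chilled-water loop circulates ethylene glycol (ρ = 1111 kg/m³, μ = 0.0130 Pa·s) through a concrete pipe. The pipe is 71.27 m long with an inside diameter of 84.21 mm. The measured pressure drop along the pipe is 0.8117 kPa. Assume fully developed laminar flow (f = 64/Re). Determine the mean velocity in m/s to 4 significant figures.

V ≈ 0.1941 m/s

For laminar flow, f = 64/Re with Re = ρVD/μ, so Darcy-Weisbach reduces to ΔP = 32μLV/D². Solving for V: V = ΔP·D²/(32μL) = 811.7·(0.08421)²/(32·0.013·71.27) = 0.1941 m/s.
Check: Re = ρVD/μ = 1111·0.1941·0.08421/0.013 = 1397 < 2300, so the laminar assumption holds.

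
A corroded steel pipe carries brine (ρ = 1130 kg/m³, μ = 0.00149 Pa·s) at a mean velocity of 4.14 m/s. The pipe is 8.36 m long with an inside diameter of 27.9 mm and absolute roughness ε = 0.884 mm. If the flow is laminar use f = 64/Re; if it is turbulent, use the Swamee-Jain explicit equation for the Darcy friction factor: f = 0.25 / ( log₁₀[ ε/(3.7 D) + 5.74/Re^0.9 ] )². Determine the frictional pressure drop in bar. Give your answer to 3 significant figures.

Reynolds number Re = ρVD/μ = 1130 · 4.14 · 0.0279 / 0.00149 = 8.76e+04.
Re > 4000 → turbulent. Relative roughness ε/D = 0.000884/0.0279 = 0.0317. Swamee-Jain: f = 0.25/(log₁₀[0.0317/3.7 + 5.74/8.76e+04^0.9])² = 0.25/(log₁₀[0.00856 + 0.000204])² = 0.25/(-2.057)² = 0.05908.
Darcy-Weisbach: ΔP = f(L/D)(ρV²/2) = 0.05908·(8.36/0.0279)·(1130·4.14²/2) = 0.05908·299.6·9684 = 1.714e+05 Pa.
ΔP = 1.714e+05 Pa = 1.71 bar.

ΔP ≈ 1.71 bar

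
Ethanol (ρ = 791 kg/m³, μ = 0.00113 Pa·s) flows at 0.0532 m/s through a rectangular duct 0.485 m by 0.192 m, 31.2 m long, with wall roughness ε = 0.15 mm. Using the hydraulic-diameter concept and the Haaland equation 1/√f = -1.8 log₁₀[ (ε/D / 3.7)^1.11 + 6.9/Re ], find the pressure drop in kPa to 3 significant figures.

Hydraulic diameter D_h = 4A/P = 4·(0.485·0.192)/(2·(0.485+0.192)) = 0.3725/1.354 = 0.2751 m.
Re = ρVD_h/μ = 791·0.0532·0.2751/0.00113 = 1.024e+04.
ε/D_h = 0.00015/0.2751 = 0.000545; Haaland gives 1/√f = -1.8 log₁₀[5.58e-05+0.000674] = 5.647, so f = 0.03136.
ΔP = f(L/D_h)(ρV²/2) = 0.03136·31.2/0.2751·1.119 = 3.982 Pa.
ΔP = 0.00398 kPa.

ΔP ≈ 0.00398 kPa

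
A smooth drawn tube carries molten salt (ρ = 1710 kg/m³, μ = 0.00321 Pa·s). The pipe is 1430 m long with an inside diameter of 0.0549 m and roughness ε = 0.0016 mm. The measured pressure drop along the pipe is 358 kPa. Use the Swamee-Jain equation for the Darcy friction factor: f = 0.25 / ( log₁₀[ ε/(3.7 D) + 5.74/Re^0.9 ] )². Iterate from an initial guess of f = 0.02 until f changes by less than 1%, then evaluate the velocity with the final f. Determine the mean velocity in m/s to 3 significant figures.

Rearranging Darcy-Weisbach: V = √(2·ΔP·D/(f·L·ρ)). With ε/D = 1.6e-06/0.0549 = 2.91e-05, iterate starting from f = 0.02:
  f = 0.02 → V = √(2·3.58e+05·0.0549/(0.02·1430·1710)) = 0.8965 m/s; Re = ρVD/μ = 2.622e+04; f → 0.02423
  f = 0.02423 → V = 0.8145 m/s; Re = 2.382e+04; f → 0.0248
  f = 0.0248 → V = 0.8052 m/s; Re = 2.355e+04; f → 0.02487
Converged (Δf/f < 1%). With the final f = 0.02487: V = √(2·3.58e+05·0.0549/(0.02487·1430·1710)) = 0.804 m/s.

V ≈ 0.804 m/s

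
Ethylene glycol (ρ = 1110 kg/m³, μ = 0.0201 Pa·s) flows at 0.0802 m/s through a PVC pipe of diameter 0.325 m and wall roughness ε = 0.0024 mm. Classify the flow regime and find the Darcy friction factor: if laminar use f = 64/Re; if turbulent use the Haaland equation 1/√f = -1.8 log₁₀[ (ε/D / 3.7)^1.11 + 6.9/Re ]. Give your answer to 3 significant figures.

f ≈ 0.0445

Re = ρVD/μ = 1110·0.0802·0.325/0.0201 = 1439.
Re < 2300 → laminar, so f = 64/Re = 0.04446 (roughness is irrelevant in laminar flow).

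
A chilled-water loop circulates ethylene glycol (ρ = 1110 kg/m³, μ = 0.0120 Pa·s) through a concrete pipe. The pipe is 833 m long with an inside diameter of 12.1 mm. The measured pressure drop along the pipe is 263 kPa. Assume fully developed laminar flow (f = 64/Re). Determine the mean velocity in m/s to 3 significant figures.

V ≈ 0.120 m/s

For laminar flow, f = 64/Re with Re = ρVD/μ, so Darcy-Weisbach reduces to ΔP = 32μLV/D². Solving for V: V = ΔP·D²/(32μL) = 2.63e+05·(0.0121)²/(32·0.012·833) = 0.1204 m/s.
Check: Re = ρVD/μ = 1110·0.1204·0.0121/0.012 = 134.7 < 2300, so the laminar assumption holds.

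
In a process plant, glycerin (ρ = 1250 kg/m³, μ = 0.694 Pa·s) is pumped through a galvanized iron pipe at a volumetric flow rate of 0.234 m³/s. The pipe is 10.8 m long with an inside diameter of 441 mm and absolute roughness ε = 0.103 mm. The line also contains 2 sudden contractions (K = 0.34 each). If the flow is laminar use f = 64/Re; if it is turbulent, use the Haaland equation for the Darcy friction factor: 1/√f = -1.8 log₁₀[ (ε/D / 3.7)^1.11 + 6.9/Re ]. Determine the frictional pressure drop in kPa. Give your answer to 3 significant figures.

Cross-sectional area A = πD²/4 = π(0.441)²/4 = 0.1527 m²; mean velocity V = Q/A = 0.234/0.1527 = 1.532 m/s.
Reynolds number Re = ρVD/μ = 1250 · 1.532 · 0.441 / 0.694 = 1217.
Re < 2300 → laminar flow, so f = 64/Re = 64/1217 = 0.05259 (the turbulent correlation is not needed).
Total minor-loss coefficient ΣK = 2·0.34 = 0.68.
ΔP = [f·L/D + ΣK]·(ρV²/2) = [0.05259·10.8/0.441 + 0.68]·(1250·1.532²/2) = [1.288 + 0.68]·1467 = 2887 Pa.
ΔP = 2887 Pa = 2.89 kPa.

ΔP ≈ 2.89 kPa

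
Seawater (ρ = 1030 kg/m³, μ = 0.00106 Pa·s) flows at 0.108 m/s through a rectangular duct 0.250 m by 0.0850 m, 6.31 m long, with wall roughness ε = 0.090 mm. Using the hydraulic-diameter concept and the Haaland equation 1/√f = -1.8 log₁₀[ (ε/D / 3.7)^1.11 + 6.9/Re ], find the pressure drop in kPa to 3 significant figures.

Hydraulic diameter D_h = 4A/P = 4·(0.25·0.085)/(2·(0.25+0.085)) = 0.085/0.67 = 0.1269 m.
Re = ρVD_h/μ = 1030·0.108·0.1269/0.00106 = 1.331e+04.
ε/D_h = 9e-05/0.1269 = 0.000709; Haaland gives 1/√f = -1.8 log₁₀[7.48e-05+0.000518] = 5.808, so f = 0.02964.
ΔP = f(L/D_h)(ρV²/2) = 0.02964·6.31/0.1269·6.007 = 8.856 Pa.
ΔP = 0.00886 kPa.

ΔP ≈ 0.00886 kPa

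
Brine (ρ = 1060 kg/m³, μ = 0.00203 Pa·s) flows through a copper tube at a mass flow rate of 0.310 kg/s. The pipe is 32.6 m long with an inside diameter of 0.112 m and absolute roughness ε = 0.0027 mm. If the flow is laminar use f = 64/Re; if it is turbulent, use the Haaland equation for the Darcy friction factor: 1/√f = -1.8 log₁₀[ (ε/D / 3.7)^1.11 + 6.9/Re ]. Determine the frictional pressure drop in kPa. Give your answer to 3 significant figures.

ΔP ≈ 0.00501 kPa

A = πD²/4 = π(0.112)²/4 = 0.009852 m²; mean velocity V = ṁ/(ρA) = 0.31/(1060 · 0.009852) = 0.02968 m/s.
Reynolds number Re = ρVD/μ = 1060 · 0.02968 · 0.112 / 0.00203 = 1736.
Re < 2300 → laminar flow, so f = 64/Re = 64/1736 = 0.03687 (the turbulent correlation is not needed).
Darcy-Weisbach: ΔP = f(L/D)(ρV²/2) = 0.03687·(32.6/0.112)·(1060·0.02968²/2) = 0.03687·291.1·0.467 = 5.011 Pa.
ΔP = 5.011 Pa = 0.00501 kPa.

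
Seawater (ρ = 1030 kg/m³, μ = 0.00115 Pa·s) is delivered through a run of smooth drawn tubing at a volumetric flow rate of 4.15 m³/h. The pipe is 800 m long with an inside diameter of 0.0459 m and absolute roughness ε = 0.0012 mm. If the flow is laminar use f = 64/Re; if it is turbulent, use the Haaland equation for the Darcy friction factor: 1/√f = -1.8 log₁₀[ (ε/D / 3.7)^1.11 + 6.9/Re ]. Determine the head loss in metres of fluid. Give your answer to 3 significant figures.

Q = 4.15 m³/h = 4.15/3600 = 0.001153 m³/s.
Cross-sectional area A = πD²/4 = π(0.0459)²/4 = 0.001655 m²; mean velocity V = Q/A = 0.001153/0.001655 = 0.6967 m/s.
Reynolds number Re = ρVD/μ = 1030 · 0.6967 · 0.0459 / 0.00115 = 2.864e+04.
Re > 4000 → turbulent. Relative roughness ε/D = 1.2e-06/0.0459 = 2.61e-05. Haaland: 1/√f = -1.8 log₁₀[(2.61e-05/3.7)^1.11 + 6.9/2.864e+04] = -1.8 log₁₀[1.92e-06 + 0.000241] = 6.506, so f = 0.02362.
Darcy-Weisbach: ΔP = f(L/D)(ρV²/2) = 0.02362·(800/0.0459)·(1030·0.6967²/2) = 0.02362·1.743e+04·250 = 1.029e+05 Pa.
Head loss h_f = ΔP/(ρg) = 1.029e+05/(1030·9.81) = 10.2 m.

h_f ≈ 10.2 m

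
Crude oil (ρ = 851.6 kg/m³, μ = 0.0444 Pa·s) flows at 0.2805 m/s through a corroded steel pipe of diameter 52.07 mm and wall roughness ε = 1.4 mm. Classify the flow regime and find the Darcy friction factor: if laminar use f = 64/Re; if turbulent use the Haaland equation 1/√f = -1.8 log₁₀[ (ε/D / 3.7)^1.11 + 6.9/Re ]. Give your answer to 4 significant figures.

Re = ρVD/μ = 851.6·0.2805·0.05207/0.0444 = 280.1.
Re < 2300 → laminar, so f = 64/Re = 0.2285 (roughness is irrelevant in laminar flow).

f ≈ 0.2285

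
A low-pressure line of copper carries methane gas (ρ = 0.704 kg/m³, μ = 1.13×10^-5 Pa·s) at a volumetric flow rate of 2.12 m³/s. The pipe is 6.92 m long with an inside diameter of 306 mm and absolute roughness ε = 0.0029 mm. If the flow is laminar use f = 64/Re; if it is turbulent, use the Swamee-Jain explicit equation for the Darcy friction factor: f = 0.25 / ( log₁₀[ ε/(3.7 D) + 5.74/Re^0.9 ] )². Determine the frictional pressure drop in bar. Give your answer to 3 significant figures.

ΔP ≈ 8.62×10^-4 bar

Cross-sectional area A = πD²/4 = π(0.306)²/4 = 0.07354 m²; mean velocity V = Q/A = 2.12/0.07354 = 28.83 m/s.
Reynolds number Re = ρVD/μ = 0.704 · 28.83 · 0.306 / 1.13e-05 = 5.496e+05.
Re > 4000 → turbulent. Relative roughness ε/D = 2.9e-06/0.306 = 9.48e-06. Swamee-Jain: f = 0.25/(log₁₀[9.48e-06/3.7 + 5.74/5.496e+05^0.9])² = 0.25/(log₁₀[2.56e-06 + 3.92e-05])² = 0.25/(-4.38)² = 0.01303.
Darcy-Weisbach: ΔP = f(L/D)(ρV²/2) = 0.01303·(6.92/0.306)·(0.704·28.83²/2) = 0.01303·22.61·292.5 = 86.22 Pa.
ΔP = 86.22 Pa = 8.62×10^-4 bar.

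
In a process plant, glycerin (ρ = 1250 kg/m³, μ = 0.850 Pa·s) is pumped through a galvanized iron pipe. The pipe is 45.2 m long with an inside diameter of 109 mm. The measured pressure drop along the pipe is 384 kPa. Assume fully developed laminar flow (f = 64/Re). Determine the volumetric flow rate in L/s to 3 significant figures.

For laminar flow, f = 64/Re with Re = ρVD/μ, so Darcy-Weisbach reduces to ΔP = 32μLV/D². Solving for V: V = ΔP·D²/(32μL) = 3.84e+05·(0.109)²/(32·0.85·45.2) = 3.711 m/s.
Check: Re = ρVD/μ = 1250·3.711·0.109/0.85 = 594.8 < 2300, so the laminar assumption holds.
Q = V·A = 3.711·(π/4·0.109²) = 0.03463 m³/s = 34.6 L/s.

Q ≈ 34.6 L/s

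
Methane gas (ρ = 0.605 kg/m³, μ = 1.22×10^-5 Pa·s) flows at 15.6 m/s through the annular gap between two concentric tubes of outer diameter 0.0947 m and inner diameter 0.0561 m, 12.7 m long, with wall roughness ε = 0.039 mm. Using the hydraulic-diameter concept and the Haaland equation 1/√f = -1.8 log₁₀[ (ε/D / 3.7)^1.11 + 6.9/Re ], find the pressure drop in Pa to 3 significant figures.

Hydraulic diameter D_h = 4A/P = D_o - D_i = 0.0947 - 0.0561 = 0.0386 m.
Re = ρVD_h/μ = 0.605·15.6·0.0386/1.22e-05 = 2.986e+04.
ε/D_h = 3.9e-05/0.0386 = 0.00101; Haaland gives 1/√f = -1.8 log₁₀[0.000111+0.000231] = 6.239, so f = 0.02569.
ΔP = f(L/D_h)(ρV²/2) = 0.02569·12.7/0.0386·73.62 = 622.2 Pa.

ΔP ≈ 622 Pa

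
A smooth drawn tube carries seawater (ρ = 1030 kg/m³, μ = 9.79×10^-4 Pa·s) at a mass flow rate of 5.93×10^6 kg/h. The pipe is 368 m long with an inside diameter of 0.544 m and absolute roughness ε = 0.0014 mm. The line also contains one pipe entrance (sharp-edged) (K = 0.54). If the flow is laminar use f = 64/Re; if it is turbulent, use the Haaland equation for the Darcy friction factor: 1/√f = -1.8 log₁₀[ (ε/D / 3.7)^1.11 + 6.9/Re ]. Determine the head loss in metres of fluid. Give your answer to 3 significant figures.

ṁ = 5.93×10^6 kg/h = 5.93×10^6/3600 = 1647 kg/s.
A = πD²/4 = π(0.544)²/4 = 0.2324 m²; mean velocity V = ṁ/(ρA) = 1647/(1030 · 0.2324) = 6.881 m/s.
Reynolds number Re = ρVD/μ = 1030 · 6.881 · 0.544 / 0.000979 = 3.938e+06.
Re > 4000 → turbulent. Relative roughness ε/D = 1.4e-06/0.544 = 2.57e-06. Haaland: 1/√f = -1.8 log₁₀[(2.57e-06/3.7)^1.11 + 6.9/3.938e+06] = -1.8 log₁₀[1.46e-07 + 1.75e-06] = 10.3, so f = 0.009428.
Total minor-loss coefficient ΣK = 1·0.54 = 0.54.
ΔP = [f·L/D + ΣK]·(ρV²/2) = [0.009428·368/0.544 + 0.54]·(1030·6.881²/2) = [6.378 + 0.54]·2.438e+04 = 1.687e+05 Pa.
Head loss h_f = ΔP/(ρg) = 1.687e+05/(1030·9.81) = 16.7 m.

h_f ≈ 16.7 m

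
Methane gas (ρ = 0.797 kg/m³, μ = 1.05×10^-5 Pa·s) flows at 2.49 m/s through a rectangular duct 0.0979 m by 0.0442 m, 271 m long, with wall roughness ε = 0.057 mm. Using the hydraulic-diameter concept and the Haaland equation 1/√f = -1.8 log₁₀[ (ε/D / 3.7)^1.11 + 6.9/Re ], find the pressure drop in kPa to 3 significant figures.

Hydraulic diameter D_h = 4A/P = 4·(0.0979·0.0442)/(2·(0.0979+0.0442)) = 0.01731/0.2842 = 0.0609 m.
Re = ρVD_h/μ = 0.797·2.49·0.0609/1.05e-05 = 1.151e+04.
ε/D_h = 5.7e-05/0.0609 = 0.000936; Haaland gives 1/√f = -1.8 log₁₀[0.000102+0.000599] = 5.678, so f = 0.03102.
ΔP = f(L/D_h)(ρV²/2) = 0.03102·271/0.0609·2.471 = 341.1 Pa.
ΔP = 0.341 kPa.

ΔP ≈ 0.341 kPa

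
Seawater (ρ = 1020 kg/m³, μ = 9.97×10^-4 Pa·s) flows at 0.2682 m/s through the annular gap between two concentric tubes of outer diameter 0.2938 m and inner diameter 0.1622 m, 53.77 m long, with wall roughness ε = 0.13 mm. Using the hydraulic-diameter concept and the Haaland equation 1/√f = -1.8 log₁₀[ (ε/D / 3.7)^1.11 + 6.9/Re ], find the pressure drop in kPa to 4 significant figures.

Hydraulic diameter D_h = 4A/P = D_o - D_i = 0.2938 - 0.1622 = 0.1316 m.
Re = ρVD_h/μ = 1020·0.2682·0.1316/0.000997 = 3.611e+04.
ε/D_h = 0.00013/0.1316 = 0.000988; Haaland gives 1/√f = -1.8 log₁₀[0.000108+0.000191] = 6.344, so f = 0.02485.
ΔP = f(L/D_h)(ρV²/2) = 0.02485·53.77/0.1316·36.68 = 372.5 Pa.
ΔP = 0.3725 kPa.

ΔP ≈ 0.3725 kPa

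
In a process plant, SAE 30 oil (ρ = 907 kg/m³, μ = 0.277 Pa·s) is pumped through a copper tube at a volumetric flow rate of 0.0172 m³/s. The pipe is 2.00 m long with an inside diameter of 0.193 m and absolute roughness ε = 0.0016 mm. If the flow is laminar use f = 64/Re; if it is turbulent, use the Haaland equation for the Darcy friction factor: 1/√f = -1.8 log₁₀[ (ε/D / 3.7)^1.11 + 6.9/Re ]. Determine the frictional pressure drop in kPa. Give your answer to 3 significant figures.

ΔP ≈ 0.280 kPa

Cross-sectional area A = πD²/4 = π(0.193)²/4 = 0.02926 m²; mean velocity V = Q/A = 0.0172/0.02926 = 0.5879 m/s.
Reynolds number Re = ρVD/μ = 907 · 0.5879 · 0.193 / 0.277 = 371.5.
Re < 2300 → laminar flow, so f = 64/Re = 64/371.5 = 0.1723 (the turbulent correlation is not needed).
Darcy-Weisbach: ΔP = f(L/D)(ρV²/2) = 0.1723·(2/0.193)·(907·0.5879²/2) = 0.1723·10.36·156.8 = 279.8 Pa.
ΔP = 279.8 Pa = 0.280 kPa.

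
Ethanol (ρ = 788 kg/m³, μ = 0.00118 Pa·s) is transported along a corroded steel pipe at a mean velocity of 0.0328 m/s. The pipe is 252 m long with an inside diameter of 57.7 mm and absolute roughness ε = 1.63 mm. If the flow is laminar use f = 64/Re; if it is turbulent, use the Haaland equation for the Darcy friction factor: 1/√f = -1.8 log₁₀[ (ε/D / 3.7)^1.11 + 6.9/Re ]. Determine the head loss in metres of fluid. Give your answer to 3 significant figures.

h_f ≈ 0.0121 m

Reynolds number Re = ρVD/μ = 788 · 0.0328 · 0.0577 / 0.00118 = 1264.
Re < 2300 → laminar flow, so f = 64/Re = 64/1264 = 0.05064 (the turbulent correlation is not needed).
Darcy-Weisbach: ΔP = f(L/D)(ρV²/2) = 0.05064·(252/0.0577)·(788·0.0328²/2) = 0.05064·4367·0.4239 = 93.75 Pa.
Head loss h_f = ΔP/(ρg) = 93.75/(788·9.81) = 0.0121 m.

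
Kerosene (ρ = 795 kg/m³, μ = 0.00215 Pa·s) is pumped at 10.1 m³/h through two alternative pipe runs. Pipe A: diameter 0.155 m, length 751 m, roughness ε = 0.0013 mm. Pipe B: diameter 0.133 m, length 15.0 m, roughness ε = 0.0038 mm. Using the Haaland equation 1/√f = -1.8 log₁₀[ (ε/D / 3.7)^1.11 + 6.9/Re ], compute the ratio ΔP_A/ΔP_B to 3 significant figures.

ΔP_A/ΔP_B ≈ 24.3

Pipe A: V = Q/A = 0.002806/0.01887 = 0.1487 m/s; Re = 8522; ε/D = 8.39e-06; Haaland → f = 0.0323; ΔP_A = f(L/D)(ρV²/2) = 1375 Pa.
Pipe B: V = Q/A = 0.002806/0.01389 = 0.2019 m/s; Re = 9931; ε/D = 2.86e-05; Haaland → f = 0.03097; ΔP_B = f(L/D)(ρV²/2) = 56.62 Pa.
ΔP_A/ΔP_B = 1375/56.62 = 24.3.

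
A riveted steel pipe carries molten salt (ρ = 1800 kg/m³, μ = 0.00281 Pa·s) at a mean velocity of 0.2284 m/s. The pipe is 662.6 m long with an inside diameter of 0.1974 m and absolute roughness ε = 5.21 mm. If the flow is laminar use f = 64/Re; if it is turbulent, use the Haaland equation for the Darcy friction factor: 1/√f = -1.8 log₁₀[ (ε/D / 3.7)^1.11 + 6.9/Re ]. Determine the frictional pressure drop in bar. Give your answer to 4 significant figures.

Reynolds number Re = ρVD/μ = 1800 · 0.2284 · 0.1974 / 0.00281 = 2.888e+04.
Re > 4000 → turbulent. Relative roughness ε/D = 0.00521/0.1974 = 0.0264. Haaland: 1/√f = -1.8 log₁₀[(0.0264/3.7)^1.11 + 6.9/2.888e+04] = -1.8 log₁₀[0.00414 + 0.000239] = 4.245, so f = 0.05549.
Darcy-Weisbach: ΔP = f(L/D)(ρV²/2) = 0.05549·(662.6/0.1974)·(1800·0.2284²/2) = 0.05549·3357·46.95 = 8744 Pa.
ΔP = 8744 Pa = 0.08744 bar.

ΔP ≈ 0.08744 bar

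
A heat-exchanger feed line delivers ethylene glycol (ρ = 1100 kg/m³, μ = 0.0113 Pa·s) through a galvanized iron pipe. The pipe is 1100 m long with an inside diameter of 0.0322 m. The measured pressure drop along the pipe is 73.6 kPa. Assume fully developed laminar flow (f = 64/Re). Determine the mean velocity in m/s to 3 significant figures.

For laminar flow, f = 64/Re with Re = ρVD/μ, so Darcy-Weisbach reduces to ΔP = 32μLV/D². Solving for V: V = ΔP·D²/(32μL) = 7.36e+04·(0.0322)²/(32·0.0113·1100) = 0.1919 m/s.
Check: Re = ρVD/μ = 1100·0.1919·0.0322/0.0113 = 601.4 < 2300, so the laminar assumption holds.

V ≈ 0.192 m/s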